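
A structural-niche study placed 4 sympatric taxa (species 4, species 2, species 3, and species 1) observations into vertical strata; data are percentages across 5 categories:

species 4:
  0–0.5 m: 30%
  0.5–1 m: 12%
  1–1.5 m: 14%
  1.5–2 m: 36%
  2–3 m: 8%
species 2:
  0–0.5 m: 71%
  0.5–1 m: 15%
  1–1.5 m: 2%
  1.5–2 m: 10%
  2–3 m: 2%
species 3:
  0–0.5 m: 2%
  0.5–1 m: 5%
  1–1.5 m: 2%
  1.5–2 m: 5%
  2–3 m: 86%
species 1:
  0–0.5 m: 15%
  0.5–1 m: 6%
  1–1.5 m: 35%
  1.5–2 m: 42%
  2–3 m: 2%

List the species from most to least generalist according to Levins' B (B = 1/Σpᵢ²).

species 4 > species 1 > species 2 > species 3

Convert percentages to proportions (divide by 100).
Σp_4ᵢ² = 0.30² + 0.12² + 0.14² + 0.36² + 0.08² = 0.0900 + 0.0144 + 0.0196 + 0.1296 + 0.0064 = 0.2600
B_4 = 1 / 0.2600 = 3.8462
Σp_2ᵢ² = 0.71² + 0.15² + 0.02² + 0.10² + 0.02² = 0.5041 + 0.0225 + 0.0004 + 0.0100 + 0.0004 = 0.5374
B_2 = 1 / 0.5374 = 1.8608
Σp_3ᵢ² = 0.02² + 0.05² + 0.02² + 0.05² + 0.86² = 0.0004 + 0.0025 + 0.0004 + 0.0025 + 0.7396 = 0.7454
B_3 = 1 / 0.7454 = 1.3416
Σp_1ᵢ² = 0.15² + 0.06² + 0.35² + 0.42² + 0.02² = 0.0225 + 0.0036 + 0.1225 + 0.1764 + 0.0004 = 0.3254
B_1 = 1 / 0.3254 = 3.0731
Ranking by B (broadest → narrowest): species 4 (3.85) > species 1 (3.07) > species 2 (1.86) > species 3 (1.34)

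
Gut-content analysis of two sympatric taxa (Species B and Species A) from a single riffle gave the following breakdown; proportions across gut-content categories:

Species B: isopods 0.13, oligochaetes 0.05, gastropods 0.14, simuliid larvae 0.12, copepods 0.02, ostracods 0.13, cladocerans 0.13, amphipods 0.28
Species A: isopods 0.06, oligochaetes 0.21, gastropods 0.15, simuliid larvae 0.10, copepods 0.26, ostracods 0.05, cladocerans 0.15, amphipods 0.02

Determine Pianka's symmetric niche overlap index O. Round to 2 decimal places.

0.52

Σ p₁ᵢp₂ᵢ = 0.0078 + 0.0105 + 0.0210 + 0.0120 + 0.0052 + 0.0065 + 0.0195 + 0.0056 = 0.0881
Σp_1ᵢ² = 0.13² + 0.05² + 0.14² + 0.12² + 0.02² + 0.13² + 0.13² + 0.28² = 0.0169 + 0.0025 + 0.0196 + 0.0144 + 0.0004 + 0.0169 + 0.0169 + 0.0784 = 0.1660
Σp_2ᵢ² = 0.06² + 0.21² + 0.15² + 0.10² + 0.26² + 0.05² + 0.15² + 0.02² = 0.0036 + 0.0441 + 0.0225 + 0.0100 + 0.0676 + 0.0025 + 0.0225 + 0.0004 = 0.1732
O = 0.0881 / √(0.1660 × 0.1732) = 0.0881 / 0.16956 = 0.5196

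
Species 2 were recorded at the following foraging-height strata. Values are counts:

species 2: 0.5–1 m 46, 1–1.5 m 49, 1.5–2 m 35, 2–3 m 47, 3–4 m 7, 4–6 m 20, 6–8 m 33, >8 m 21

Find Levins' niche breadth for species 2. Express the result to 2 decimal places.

Proportions for species 2 (n=258): 46/258=0.1783, 49/258=0.1899, 35/258=0.1357, 47/258=0.1822, 7/258=0.0271, 20/258=0.0775, 33/258=0.1279, 21/258=0.0814
Σpᵢ² = 0.1783² + 0.1899² + 0.1357² + 0.1822² + 0.0271² + 0.0775² + 0.1279² + 0.0814² = 0.031791 + 0.036062 + 0.018414 + 0.033197 + 0.000734 + 0.006006 + 0.016358 + 0.006626 = 0.149188
B = 1 / 0.149188 = 6.7030

6.70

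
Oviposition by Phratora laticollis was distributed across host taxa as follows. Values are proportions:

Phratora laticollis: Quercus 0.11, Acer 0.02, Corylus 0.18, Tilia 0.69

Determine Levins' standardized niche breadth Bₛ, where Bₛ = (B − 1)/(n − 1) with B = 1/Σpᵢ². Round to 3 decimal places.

0.306

Σpᵢ² = 0.11² + 0.02² + 0.18² + 0.69² = 0.0121 + 0.0004 + 0.0324 + 0.4761 = 0.5210
B = 1 / 0.5210 = 1.91939
Bₛ = (B − 1)/(n − 1) = (1.91939 − 1)/(4 − 1) = 0.91939/3 = 0.30646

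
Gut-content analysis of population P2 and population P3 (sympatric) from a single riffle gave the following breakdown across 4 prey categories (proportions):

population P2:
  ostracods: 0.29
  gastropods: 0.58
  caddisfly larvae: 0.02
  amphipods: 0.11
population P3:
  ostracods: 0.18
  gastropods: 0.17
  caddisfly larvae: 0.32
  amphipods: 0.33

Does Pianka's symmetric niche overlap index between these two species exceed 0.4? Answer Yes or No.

Σ p₁ᵢp₂ᵢ = 0.0522 + 0.0986 + 0.0064 + 0.0363 = 0.1935
Σp_1ᵢ² = 0.29² + 0.58² + 0.02² + 0.11² = 0.0841 + 0.3364 + 0.0004 + 0.0121 = 0.4330
Σp_2ᵢ² = 0.18² + 0.17² + 0.32² + 0.33² = 0.0324 + 0.0289 + 0.1024 + 0.1089 = 0.2726
O = 0.1935 / √(0.4330 × 0.2726) = 0.1935 / 0.34356 = 0.5632
O = 0.5632 > 0.4 → Yes.

Yes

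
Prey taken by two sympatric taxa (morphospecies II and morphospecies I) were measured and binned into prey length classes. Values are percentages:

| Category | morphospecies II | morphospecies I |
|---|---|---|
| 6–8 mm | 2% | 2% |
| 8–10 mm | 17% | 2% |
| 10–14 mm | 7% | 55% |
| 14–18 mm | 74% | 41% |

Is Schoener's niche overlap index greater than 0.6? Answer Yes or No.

No

Convert percentages to proportions (divide by 100).
Σ|p₁ᵢ − p₂ᵢ| = 0.00 + 0.15 + 0.48 + 0.33 = 0.96
D = 1 − ½ × 0.96 = 1 − 0.480 = 0.5200
D = 0.5200 < 0.6 → No.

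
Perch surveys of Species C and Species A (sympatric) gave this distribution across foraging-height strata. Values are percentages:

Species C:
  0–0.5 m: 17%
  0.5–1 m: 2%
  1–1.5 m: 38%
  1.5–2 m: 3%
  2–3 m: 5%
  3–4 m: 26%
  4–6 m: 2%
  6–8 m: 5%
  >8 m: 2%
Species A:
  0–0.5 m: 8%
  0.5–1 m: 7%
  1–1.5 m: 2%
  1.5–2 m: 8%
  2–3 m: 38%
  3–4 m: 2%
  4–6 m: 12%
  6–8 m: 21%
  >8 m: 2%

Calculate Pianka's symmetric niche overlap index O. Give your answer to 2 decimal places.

0.27

Convert percentages to proportions (divide by 100).
Σ p₁ᵢp₂ᵢ = 0.0136 + 0.0014 + 0.0076 + 0.0024 + 0.0190 + 0.0052 + 0.0024 + 0.0105 + 0.0004 = 0.0625
Σp_1ᵢ² = 0.17² + 0.02² + 0.38² + 0.03² + 0.05² + 0.26² + 0.02² + 0.05² + 0.02² = 0.0289 + 0.0004 + 0.1444 + 0.0009 + 0.0025 + 0.0676 + 0.0004 + 0.0025 + 0.0004 = 0.2480
Σp_2ᵢ² = 0.08² + 0.07² + 0.02² + 0.08² + 0.38² + 0.02² + 0.12² + 0.21² + 0.02² = 0.0064 + 0.0049 + 0.0004 + 0.0064 + 0.1444 + 0.0004 + 0.0144 + 0.0441 + 0.0004 = 0.2218
O = 0.0625 / √(0.2480 × 0.2218) = 0.0625 / 0.23453 = 0.2665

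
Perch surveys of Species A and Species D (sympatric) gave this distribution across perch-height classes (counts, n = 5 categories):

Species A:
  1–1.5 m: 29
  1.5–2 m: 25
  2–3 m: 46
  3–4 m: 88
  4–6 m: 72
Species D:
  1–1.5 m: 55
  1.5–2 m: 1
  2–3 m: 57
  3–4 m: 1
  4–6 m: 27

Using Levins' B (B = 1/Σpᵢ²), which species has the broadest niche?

Proportions for Species A (n=260): 29/260=0.1115, 25/260=0.0962, 46/260=0.1769, 88/260=0.3385, 72/260=0.2769
Proportions for Species D (n=141): 55/141=0.3901, 1/141=0.0071, 57/141=0.4043, 1/141=0.0071, 27/141=0.1915
Σp_Aᵢ² = 0.1115² + 0.0962² + 0.1769² + 0.3385² + 0.2769² = 0.012432 + 0.009254 + 0.031294 + 0.114582 + 0.076674 = 0.244236
B_A = 1 / 0.244236 = 4.0944
Σp_Dᵢ² = 0.3901² + 0.0071² + 0.4043² + 0.0071² + 0.1915² = 0.152178 + 0.000050 + 0.163458 + 0.000050 + 0.036672 = 0.352408
B_D = 1 / 0.352408 = 2.8376
Highest B → broadest niche (most generalist): Species A (B = 4.09).

Species A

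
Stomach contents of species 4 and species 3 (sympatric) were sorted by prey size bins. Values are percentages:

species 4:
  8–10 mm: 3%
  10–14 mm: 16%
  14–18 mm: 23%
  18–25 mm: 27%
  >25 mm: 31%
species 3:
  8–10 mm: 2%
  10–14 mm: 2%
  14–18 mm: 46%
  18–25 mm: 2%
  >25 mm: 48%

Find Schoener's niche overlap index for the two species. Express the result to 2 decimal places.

Convert percentages to proportions (divide by 100).
Σ|p₁ᵢ − p₂ᵢ| = 0.01 + 0.14 + 0.23 + 0.25 + 0.17 = 0.80
D = 1 − ½ × 0.80 = 1 − 0.400 = 0.6000

0.60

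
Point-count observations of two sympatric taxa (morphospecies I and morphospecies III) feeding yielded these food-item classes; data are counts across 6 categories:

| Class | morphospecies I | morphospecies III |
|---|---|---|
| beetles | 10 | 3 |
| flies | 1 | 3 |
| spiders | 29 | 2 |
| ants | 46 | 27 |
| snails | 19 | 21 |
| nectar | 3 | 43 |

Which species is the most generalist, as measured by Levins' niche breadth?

Proportions for morphospecies I (n=108): 10/108=0.0926, 1/108=0.0093, 29/108=0.2685, 46/108=0.4259, 19/108=0.1759, 3/108=0.0278
Proportions for morphospecies III (n=99): 3/99=0.0303, 3/99=0.0303, 2/99=0.0202, 27/99=0.2727, 21/99=0.2121, 43/99=0.4343
Σp_Iᵢ² = 0.0926² + 0.0093² + 0.2685² + 0.4259² + 0.1759² + 0.0278² = 0.008575 + 0.000086 + 0.072092 + 0.181391 + 0.030941 + 0.000773 = 0.293858
B_I = 1 / 0.293858 = 3.4030
Σp_IIIᵢ² = 0.0303² + 0.0303² + 0.0202² + 0.2727² + 0.2121² + 0.4343² = 0.000918 + 0.000918 + 0.000408 + 0.074365 + 0.044986 + 0.188616 = 0.310211
B_III = 1 / 0.310211 = 3.2236
Highest B → broadest niche (most generalist): morphospecies I (B = 3.40).

morphospecies I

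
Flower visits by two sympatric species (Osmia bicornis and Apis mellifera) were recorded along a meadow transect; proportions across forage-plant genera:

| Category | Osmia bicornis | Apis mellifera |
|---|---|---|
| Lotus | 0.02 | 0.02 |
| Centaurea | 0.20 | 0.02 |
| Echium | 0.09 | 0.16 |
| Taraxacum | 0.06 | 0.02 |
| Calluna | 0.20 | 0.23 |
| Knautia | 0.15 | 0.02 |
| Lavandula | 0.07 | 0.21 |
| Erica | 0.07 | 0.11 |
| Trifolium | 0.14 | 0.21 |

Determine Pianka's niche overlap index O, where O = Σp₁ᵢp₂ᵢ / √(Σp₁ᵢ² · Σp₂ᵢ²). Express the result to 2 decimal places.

Σ p₁ᵢp₂ᵢ = 0.0004 + 0.0040 + 0.0144 + 0.0012 + 0.0460 + 0.0030 + 0.0147 + 0.0077 + 0.0294 = 0.1208
Σp_1ᵢ² = 0.02² + 0.20² + 0.09² + 0.06² + 0.20² + 0.15² + 0.07² + 0.07² + 0.14² = 0.0004 + 0.0400 + 0.0081 + 0.0036 + 0.0400 + 0.0225 + 0.0049 + 0.0049 + 0.0196 = 0.1440
Σp_2ᵢ² = 0.02² + 0.02² + 0.16² + 0.02² + 0.23² + 0.02² + 0.21² + 0.11² + 0.21² = 0.0004 + 0.0004 + 0.0256 + 0.0004 + 0.0529 + 0.0004 + 0.0441 + 0.0121 + 0.0441 = 0.1804
O = 0.1208 / √(0.1440 × 0.1804) = 0.1208 / 0.16118 = 0.7495

0.75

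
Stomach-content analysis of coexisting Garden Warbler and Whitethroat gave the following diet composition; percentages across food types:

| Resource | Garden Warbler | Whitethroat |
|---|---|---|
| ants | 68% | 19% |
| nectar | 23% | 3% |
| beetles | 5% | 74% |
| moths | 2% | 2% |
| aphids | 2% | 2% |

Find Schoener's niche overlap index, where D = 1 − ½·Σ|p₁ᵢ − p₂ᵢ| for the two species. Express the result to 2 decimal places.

0.31

Convert percentages to proportions (divide by 100).
Σ|p₁ᵢ − p₂ᵢ| = 0.49 + 0.20 + 0.69 + 0.00 + 0.00 = 1.38
D = 1 − ½ × 1.38 = 1 − 0.690 = 0.3100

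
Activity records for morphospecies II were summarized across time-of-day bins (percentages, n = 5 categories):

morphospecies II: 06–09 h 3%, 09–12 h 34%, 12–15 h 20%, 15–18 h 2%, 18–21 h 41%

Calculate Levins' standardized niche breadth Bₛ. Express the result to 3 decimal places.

Convert percentages to proportions (divide by 100).
Σpᵢ² = 0.03² + 0.34² + 0.20² + 0.02² + 0.41² = 0.0009 + 0.1156 + 0.0400 + 0.0004 + 0.1681 = 0.3250
B = 1 / 0.3250 = 3.07692
Bₛ = (B − 1)/(n − 1) = (3.07692 − 1)/(5 − 1) = 2.07692/4 = 0.51923

0.519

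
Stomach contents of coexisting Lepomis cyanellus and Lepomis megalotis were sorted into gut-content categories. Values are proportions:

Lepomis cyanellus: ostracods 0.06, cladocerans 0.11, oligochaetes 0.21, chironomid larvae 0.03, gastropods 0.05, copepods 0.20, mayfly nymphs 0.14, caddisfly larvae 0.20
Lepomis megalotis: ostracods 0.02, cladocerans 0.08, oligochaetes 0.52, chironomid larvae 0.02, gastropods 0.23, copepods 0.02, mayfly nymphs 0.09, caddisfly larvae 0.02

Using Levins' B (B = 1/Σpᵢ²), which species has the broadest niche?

Lepomis cyanellus

Σp_cyanᵢ² = 0.06² + 0.11² + 0.21² + 0.03² + 0.05² + 0.20² + 0.14² + 0.20² = 0.0036 + 0.0121 + 0.0441 + 0.0009 + 0.0025 + 0.0400 + 0.0196 + 0.0400 = 0.1628
B_cyan = 1 / 0.1628 = 6.1425
Σp_megaᵢ² = 0.02² + 0.08² + 0.52² + 0.02² + 0.23² + 0.02² + 0.09² + 0.02² = 0.0004 + 0.0064 + 0.2704 + 0.0004 + 0.0529 + 0.0004 + 0.0081 + 0.0004 = 0.3394
B_mega = 1 / 0.3394 = 2.9464
Highest B → broadest niche (most generalist): Lepomis cyanellus (B = 6.14).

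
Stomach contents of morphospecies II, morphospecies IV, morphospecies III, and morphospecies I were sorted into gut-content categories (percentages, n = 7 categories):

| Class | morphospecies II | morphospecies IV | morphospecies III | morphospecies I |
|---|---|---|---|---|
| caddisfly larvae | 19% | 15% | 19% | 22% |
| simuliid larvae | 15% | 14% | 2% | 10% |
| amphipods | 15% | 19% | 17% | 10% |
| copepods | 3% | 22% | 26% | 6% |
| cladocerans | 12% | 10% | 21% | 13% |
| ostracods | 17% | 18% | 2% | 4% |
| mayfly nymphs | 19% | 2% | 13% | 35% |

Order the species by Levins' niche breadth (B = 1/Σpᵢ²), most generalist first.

morphospecies II > morphospecies IV > morphospecies III > morphospecies I

Convert percentages to proportions (divide by 100).
Σp_IIᵢ² = 0.19² + 0.15² + 0.15² + 0.03² + 0.12² + 0.17² + 0.19² = 0.0361 + 0.0225 + 0.0225 + 0.0009 + 0.0144 + 0.0289 + 0.0361 = 0.1614
B_II = 1 / 0.1614 = 6.1958
Σp_IVᵢ² = 0.15² + 0.14² + 0.19² + 0.22² + 0.10² + 0.18² + 0.02² = 0.0225 + 0.0196 + 0.0361 + 0.0484 + 0.0100 + 0.0324 + 0.0004 = 0.1694
B_IV = 1 / 0.1694 = 5.9032
Σp_IIIᵢ² = 0.19² + 0.02² + 0.17² + 0.26² + 0.21² + 0.02² + 0.13² = 0.0361 + 0.0004 + 0.0289 + 0.0676 + 0.0441 + 0.0004 + 0.0169 = 0.1944
B_III = 1 / 0.1944 = 5.1440
Σp_Iᵢ² = 0.22² + 0.10² + 0.10² + 0.06² + 0.13² + 0.04² + 0.35² = 0.0484 + 0.0100 + 0.0100 + 0.0036 + 0.0169 + 0.0016 + 0.1225 = 0.2130
B_I = 1 / 0.2130 = 4.6948
Ranking by B (broadest → narrowest): morphospecies II (6.20) > morphospecies IV (5.90) > morphospecies III (5.14) > morphospecies I (4.69)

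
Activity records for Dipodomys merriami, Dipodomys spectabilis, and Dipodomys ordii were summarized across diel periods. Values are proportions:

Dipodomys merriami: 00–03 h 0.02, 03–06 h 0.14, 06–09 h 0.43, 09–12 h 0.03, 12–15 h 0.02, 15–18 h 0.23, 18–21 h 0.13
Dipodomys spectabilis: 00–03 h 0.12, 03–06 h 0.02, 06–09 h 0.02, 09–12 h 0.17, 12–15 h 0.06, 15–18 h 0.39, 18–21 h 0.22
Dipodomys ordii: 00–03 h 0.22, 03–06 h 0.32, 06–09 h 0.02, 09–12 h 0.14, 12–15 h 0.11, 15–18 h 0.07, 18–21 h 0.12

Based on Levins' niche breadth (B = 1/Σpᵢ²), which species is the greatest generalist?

Dipodomys ordii

Σp_merrᵢ² = 0.02² + 0.14² + 0.43² + 0.03² + 0.02² + 0.23² + 0.13² = 0.0004 + 0.0196 + 0.1849 + 0.0009 + 0.0004 + 0.0529 + 0.0169 = 0.2760
B_merr = 1 / 0.2760 = 3.6232
Σp_specᵢ² = 0.12² + 0.02² + 0.02² + 0.17² + 0.06² + 0.39² + 0.22² = 0.0144 + 0.0004 + 0.0004 + 0.0289 + 0.0036 + 0.1521 + 0.0484 = 0.2482
B_spec = 1 / 0.2482 = 4.0290
Σp_ordiᵢ² = 0.22² + 0.32² + 0.02² + 0.14² + 0.11² + 0.07² + 0.12² = 0.0484 + 0.1024 + 0.0004 + 0.0196 + 0.0121 + 0.0049 + 0.0144 = 0.2022
B_ordi = 1 / 0.2022 = 4.9456
Highest B → broadest niche (most generalist): Dipodomys ordii (B = 4.95).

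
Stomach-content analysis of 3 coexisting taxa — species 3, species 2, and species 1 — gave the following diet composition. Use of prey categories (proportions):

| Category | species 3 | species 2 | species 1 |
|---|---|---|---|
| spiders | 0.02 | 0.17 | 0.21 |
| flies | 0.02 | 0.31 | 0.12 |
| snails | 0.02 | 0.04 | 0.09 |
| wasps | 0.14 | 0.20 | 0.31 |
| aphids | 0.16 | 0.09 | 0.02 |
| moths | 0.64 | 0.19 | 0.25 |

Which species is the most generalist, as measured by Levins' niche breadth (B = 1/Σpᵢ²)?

Σp_3ᵢ² = 0.02² + 0.02² + 0.02² + 0.14² + 0.16² + 0.64² = 0.0004 + 0.0004 + 0.0004 + 0.0196 + 0.0256 + 0.4096 = 0.4560
B_3 = 1 / 0.4560 = 2.1930
Σp_2ᵢ² = 0.17² + 0.31² + 0.04² + 0.20² + 0.09² + 0.19² = 0.0289 + 0.0961 + 0.0016 + 0.0400 + 0.0081 + 0.0361 = 0.2108
B_2 = 1 / 0.2108 = 4.7438
Σp_1ᵢ² = 0.21² + 0.12² + 0.09² + 0.31² + 0.02² + 0.25² = 0.0441 + 0.0144 + 0.0081 + 0.0961 + 0.0004 + 0.0625 = 0.2256
B_1 = 1 / 0.2256 = 4.4326
Highest B → broadest niche (most generalist): species 2 (B = 4.74).

species 2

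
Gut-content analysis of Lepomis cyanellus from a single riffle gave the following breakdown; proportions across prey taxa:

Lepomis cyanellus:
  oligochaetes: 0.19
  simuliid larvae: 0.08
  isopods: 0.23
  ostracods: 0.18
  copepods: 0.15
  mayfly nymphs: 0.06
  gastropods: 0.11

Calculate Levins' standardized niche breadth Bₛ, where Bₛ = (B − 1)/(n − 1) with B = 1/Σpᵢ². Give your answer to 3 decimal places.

Σpᵢ² = 0.19² + 0.08² + 0.23² + 0.18² + 0.15² + 0.06² + 0.11² = 0.0361 + 0.0064 + 0.0529 + 0.0324 + 0.0225 + 0.0036 + 0.0121 = 0.1660
B = 1 / 0.1660 = 6.02410
Bₛ = (B − 1)/(n − 1) = (6.02410 − 1)/(7 − 1) = 5.02410/6 = 0.83735

0.837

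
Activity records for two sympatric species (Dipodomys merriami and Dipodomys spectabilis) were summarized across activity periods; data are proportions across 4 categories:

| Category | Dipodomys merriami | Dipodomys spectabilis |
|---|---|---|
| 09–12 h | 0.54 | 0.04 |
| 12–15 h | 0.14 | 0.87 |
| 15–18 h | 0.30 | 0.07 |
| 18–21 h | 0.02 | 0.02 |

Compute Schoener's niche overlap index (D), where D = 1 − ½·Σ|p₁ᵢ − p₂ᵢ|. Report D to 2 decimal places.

0.27

Σ|p₁ᵢ − p₂ᵢ| = 0.50 + 0.73 + 0.23 + 0.00 = 1.46
D = 1 − ½ × 1.46 = 1 − 0.730 = 0.2700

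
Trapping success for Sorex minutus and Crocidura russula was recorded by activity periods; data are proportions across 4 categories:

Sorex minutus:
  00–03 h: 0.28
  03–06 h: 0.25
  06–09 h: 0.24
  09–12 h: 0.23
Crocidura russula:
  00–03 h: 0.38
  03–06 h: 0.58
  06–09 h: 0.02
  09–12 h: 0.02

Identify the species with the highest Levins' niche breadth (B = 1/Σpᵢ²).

Σp_minuᵢ² = 0.28² + 0.25² + 0.24² + 0.23² = 0.0784 + 0.0625 + 0.0576 + 0.0529 = 0.2514
B_minu = 1 / 0.2514 = 3.9777
Σp_russᵢ² = 0.38² + 0.58² + 0.02² + 0.02² = 0.1444 + 0.3364 + 0.0004 + 0.0004 = 0.4816
B_russ = 1 / 0.4816 = 2.0764
Highest B → broadest niche (most generalist): Sorex minutus (B = 3.98).

Sorex minutus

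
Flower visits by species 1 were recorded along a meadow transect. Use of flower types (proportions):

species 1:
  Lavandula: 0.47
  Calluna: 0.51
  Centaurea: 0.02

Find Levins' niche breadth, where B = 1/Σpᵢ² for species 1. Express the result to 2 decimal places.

Σpᵢ² = 0.47² + 0.51² + 0.02² = 0.2209 + 0.2601 + 0.0004 = 0.4814
B = 1 / 0.4814 = 2.0773

2.08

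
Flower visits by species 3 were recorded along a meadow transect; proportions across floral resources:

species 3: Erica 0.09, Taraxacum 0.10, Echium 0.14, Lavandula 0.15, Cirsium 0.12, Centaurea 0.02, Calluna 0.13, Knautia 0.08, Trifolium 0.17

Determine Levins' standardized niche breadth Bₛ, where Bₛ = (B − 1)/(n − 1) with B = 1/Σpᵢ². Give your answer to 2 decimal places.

Σpᵢ² = 0.09² + 0.10² + 0.14² + 0.15² + 0.12² + 0.02² + 0.13² + 0.08² + 0.17² = 0.0081 + 0.0100 + 0.0196 + 0.0225 + 0.0144 + 0.0004 + 0.0169 + 0.0064 + 0.0289 = 0.1272
B = 1 / 0.1272 = 7.8616
Bₛ = (B − 1)/(n − 1) = (7.8616 − 1)/(9 − 1) = 6.8616/8 = 0.8577

0.86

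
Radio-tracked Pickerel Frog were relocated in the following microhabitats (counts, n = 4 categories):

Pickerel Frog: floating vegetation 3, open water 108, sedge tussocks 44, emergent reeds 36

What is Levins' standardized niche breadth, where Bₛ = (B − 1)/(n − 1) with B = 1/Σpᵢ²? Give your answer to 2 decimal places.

Proportions for Pickerel Frog (n=191): 3/191=0.0157, 108/191=0.5654, 44/191=0.2304, 36/191=0.1885
Σpᵢ² = 0.0157² + 0.5654² + 0.2304² + 0.1885² = 0.000246 + 0.319677 + 0.053084 + 0.035532 = 0.408539
B = 1 / 0.408539 = 2.4477
Bₛ = (B − 1)/(n − 1) = (2.4477 − 1)/(4 − 1) = 1.4477/3 = 0.4826

0.48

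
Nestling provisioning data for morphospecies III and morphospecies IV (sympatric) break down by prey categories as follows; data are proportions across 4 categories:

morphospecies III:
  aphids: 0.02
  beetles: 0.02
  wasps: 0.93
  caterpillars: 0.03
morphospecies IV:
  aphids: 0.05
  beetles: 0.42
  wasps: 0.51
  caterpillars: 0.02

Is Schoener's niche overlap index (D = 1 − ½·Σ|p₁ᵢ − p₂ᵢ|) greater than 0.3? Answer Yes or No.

Σ|p₁ᵢ − p₂ᵢ| = 0.03 + 0.40 + 0.42 + 0.01 = 0.86
D = 1 − ½ × 0.86 = 1 − 0.430 = 0.5700
D = 0.5700 > 0.3 → Yes.

Yes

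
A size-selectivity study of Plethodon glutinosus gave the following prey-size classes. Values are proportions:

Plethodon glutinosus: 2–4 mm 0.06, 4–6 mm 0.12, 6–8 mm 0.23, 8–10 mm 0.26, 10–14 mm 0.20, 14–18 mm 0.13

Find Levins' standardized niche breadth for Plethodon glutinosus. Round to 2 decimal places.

0.82

Σpᵢ² = 0.06² + 0.12² + 0.23² + 0.26² + 0.20² + 0.13² = 0.0036 + 0.0144 + 0.0529 + 0.0676 + 0.0400 + 0.0169 = 0.1954
B = 1 / 0.1954 = 5.1177
Bₛ = (B − 1)/(n − 1) = (5.1177 − 1)/(6 − 1) = 4.1177/5 = 0.8235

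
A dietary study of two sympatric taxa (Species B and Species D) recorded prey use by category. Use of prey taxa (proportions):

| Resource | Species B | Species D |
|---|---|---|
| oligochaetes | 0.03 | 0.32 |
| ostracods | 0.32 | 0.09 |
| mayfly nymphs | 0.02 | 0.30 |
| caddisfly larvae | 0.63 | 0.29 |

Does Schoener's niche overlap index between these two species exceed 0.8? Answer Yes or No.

Σ|p₁ᵢ − p₂ᵢ| = 0.29 + 0.23 + 0.28 + 0.34 = 1.14
D = 1 − ½ × 1.14 = 1 − 0.570 = 0.4300
D = 0.4300 < 0.8 → No.

No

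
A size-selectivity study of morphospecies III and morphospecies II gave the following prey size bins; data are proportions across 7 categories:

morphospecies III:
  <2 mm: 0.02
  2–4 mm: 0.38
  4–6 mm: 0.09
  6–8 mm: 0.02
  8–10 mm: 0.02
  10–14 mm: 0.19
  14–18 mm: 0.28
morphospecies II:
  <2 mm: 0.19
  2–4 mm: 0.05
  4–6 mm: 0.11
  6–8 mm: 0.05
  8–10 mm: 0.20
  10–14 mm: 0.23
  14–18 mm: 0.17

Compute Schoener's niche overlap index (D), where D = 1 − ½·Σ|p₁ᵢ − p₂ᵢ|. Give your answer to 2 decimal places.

Σ|p₁ᵢ − p₂ᵢ| = 0.17 + 0.33 + 0.02 + 0.03 + 0.18 + 0.04 + 0.11 = 0.88
D = 1 − ½ × 0.88 = 1 − 0.440 = 0.5600

0.56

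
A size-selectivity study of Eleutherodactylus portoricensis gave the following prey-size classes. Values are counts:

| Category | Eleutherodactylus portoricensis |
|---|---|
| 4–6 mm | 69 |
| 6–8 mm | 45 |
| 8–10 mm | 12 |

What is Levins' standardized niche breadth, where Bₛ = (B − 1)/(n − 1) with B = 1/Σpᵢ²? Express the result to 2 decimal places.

0.65

Proportions for Eleutherodactylus portoricensis (n=126): 69/126=0.5476, 45/126=0.3571, 12/126=0.0952
Σpᵢ² = 0.5476² + 0.3571² + 0.0952² = 0.299866 + 0.127520 + 0.009063 = 0.436449
B = 1 / 0.436449 = 2.2912
Bₛ = (B − 1)/(n − 1) = (2.2912 − 1)/(3 − 1) = 1.2912/2 = 0.6456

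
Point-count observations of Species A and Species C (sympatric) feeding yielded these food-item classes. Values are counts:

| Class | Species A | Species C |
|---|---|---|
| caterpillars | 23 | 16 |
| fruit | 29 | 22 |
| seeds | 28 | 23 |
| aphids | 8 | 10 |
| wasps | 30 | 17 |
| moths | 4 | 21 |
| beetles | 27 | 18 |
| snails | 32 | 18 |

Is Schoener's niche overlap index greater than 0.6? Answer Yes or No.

Proportions for Species A (n=181): 23/181=0.1271, 29/181=0.1602, 28/181=0.1547, 8/181=0.0442, 30/181=0.1657, 4/181=0.0221, 27/181=0.1492, 32/181=0.1768
Proportions for Species C (n=145): 16/145=0.1103, 22/145=0.1517, 23/145=0.1586, 10/145=0.0690, 17/145=0.1172, 21/145=0.1448, 18/145=0.1241, 18/145=0.1241
Σ|p₁ᵢ − p₂ᵢ| = 0.0168 + 0.0085 + 0.0039 + 0.0248 + 0.0485 + 0.1227 + 0.0251 + 0.0527 = 0.3030
D = 1 − ½ × 0.3030 = 1 − 0.15150 = 0.84850
D = 0.84850 > 0.6 → Yes.

Yes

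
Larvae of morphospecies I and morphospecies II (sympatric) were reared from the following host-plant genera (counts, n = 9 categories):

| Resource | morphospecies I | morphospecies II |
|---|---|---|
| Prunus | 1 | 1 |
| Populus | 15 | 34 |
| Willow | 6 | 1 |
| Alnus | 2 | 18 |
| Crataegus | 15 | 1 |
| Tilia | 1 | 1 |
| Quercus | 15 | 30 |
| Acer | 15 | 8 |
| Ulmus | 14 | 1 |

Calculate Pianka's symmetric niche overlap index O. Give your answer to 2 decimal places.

0.69

Proportions for morphospecies I (n=84): 1/84=0.0119, 15/84=0.1786, 6/84=0.0714, 2/84=0.0238, 15/84=0.1786, 1/84=0.0119, 15/84=0.1786, 15/84=0.1786, 14/84=0.1667
Proportions for morphospecies II (n=95): 1/95=0.0105, 34/95=0.3579, 1/95=0.0105, 18/95=0.1895, 1/95=0.0105, 1/95=0.0105, 30/95=0.3158, 8/95=0.0842, 1/95=0.0105
Σ p₁ᵢp₂ᵢ = 0.000125 + 0.063921 + 0.000750 + 0.004510 + 0.001875 + 0.000125 + 0.056402 + 0.015038 + 0.001750 = 0.144496
Σp_1ᵢ² = 0.0119² + 0.1786² + 0.0714² + 0.0238² + 0.1786² + 0.0119² + 0.1786² + 0.1786² + 0.1667² = 0.000142 + 0.031898 + 0.005098 + 0.000566 + 0.031898 + 0.000142 + 0.031898 + 0.031898 + 0.027789 = 0.161329
Σp_2ᵢ² = 0.0105² + 0.3579² + 0.0105² + 0.1895² + 0.0105² + 0.0105² + 0.3158² + 0.0842² + 0.0105² = 0.000110 + 0.128092 + 0.000110 + 0.035910 + 0.000110 + 0.000110 + 0.099730 + 0.007090 + 0.000110 = 0.271372
O = 0.144496 / √(0.161329 × 0.271372) = 0.144496 / 0.2092371 = 0.6906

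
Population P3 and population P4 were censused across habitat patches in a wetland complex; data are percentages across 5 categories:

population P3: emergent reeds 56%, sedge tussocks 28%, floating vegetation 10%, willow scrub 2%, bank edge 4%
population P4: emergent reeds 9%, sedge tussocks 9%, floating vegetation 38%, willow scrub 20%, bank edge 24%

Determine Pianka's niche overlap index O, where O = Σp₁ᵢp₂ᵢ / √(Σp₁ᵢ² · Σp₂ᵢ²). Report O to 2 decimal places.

0.39

Convert percentages to proportions (divide by 100).
Σ p₁ᵢp₂ᵢ = 0.0504 + 0.0252 + 0.0380 + 0.0040 + 0.0096 = 0.1272
Σp_1ᵢ² = 0.56² + 0.28² + 0.10² + 0.02² + 0.04² = 0.3136 + 0.0784 + 0.0100 + 0.0004 + 0.0016 = 0.4040
Σp_2ᵢ² = 0.09² + 0.09² + 0.38² + 0.20² + 0.24² = 0.0081 + 0.0081 + 0.1444 + 0.0400 + 0.0576 = 0.2582
O = 0.1272 / √(0.4040 × 0.2582) = 0.1272 / 0.32297 = 0.3938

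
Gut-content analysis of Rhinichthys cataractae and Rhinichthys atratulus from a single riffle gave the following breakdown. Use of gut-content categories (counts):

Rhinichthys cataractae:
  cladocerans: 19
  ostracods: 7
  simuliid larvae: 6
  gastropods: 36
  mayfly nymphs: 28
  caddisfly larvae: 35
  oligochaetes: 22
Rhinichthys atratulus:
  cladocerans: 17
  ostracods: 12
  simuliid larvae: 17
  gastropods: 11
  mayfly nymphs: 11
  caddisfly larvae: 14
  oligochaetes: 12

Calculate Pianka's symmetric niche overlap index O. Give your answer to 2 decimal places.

0.84

Proportions for Rhinichthys cataractae (n=153): 19/153=0.1242, 7/153=0.0458, 6/153=0.0392, 36/153=0.2353, 28/153=0.1830, 35/153=0.2288, 22/153=0.1438
Proportions for Rhinichthys atratulus (n=94): 17/94=0.1809, 12/94=0.1277, 17/94=0.1809, 11/94=0.1170, 11/94=0.1170, 14/94=0.1489, 12/94=0.1277
Σ p₁ᵢp₂ᵢ = 0.022468 + 0.005849 + 0.007091 + 0.027530 + 0.021411 + 0.034068 + 0.018363 = 0.136780
Σp_1ᵢ² = 0.1242² + 0.0458² + 0.0392² + 0.2353² + 0.1830² + 0.2288² + 0.1438² = 0.015426 + 0.002098 + 0.001537 + 0.055366 + 0.033489 + 0.052349 + 0.020678 = 0.180943
Σp_2ᵢ² = 0.1809² + 0.1277² + 0.1809² + 0.1170² + 0.1170² + 0.1489² + 0.1277² = 0.032725 + 0.016307 + 0.032725 + 0.013689 + 0.013689 + 0.022171 + 0.016307 = 0.147613
O = 0.136780 / √(0.180943 × 0.147613) = 0.136780 / 0.1634305 = 0.8369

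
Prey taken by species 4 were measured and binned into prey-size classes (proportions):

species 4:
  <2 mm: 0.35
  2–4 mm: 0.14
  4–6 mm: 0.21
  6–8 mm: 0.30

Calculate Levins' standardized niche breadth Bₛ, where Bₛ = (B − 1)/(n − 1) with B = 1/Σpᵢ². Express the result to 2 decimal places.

0.87

Σpᵢ² = 0.35² + 0.14² + 0.21² + 0.30² = 0.1225 + 0.0196 + 0.0441 + 0.0900 = 0.2762
B = 1 / 0.2762 = 3.6206
Bₛ = (B − 1)/(n − 1) = (3.6206 − 1)/(4 − 1) = 2.6206/3 = 0.8735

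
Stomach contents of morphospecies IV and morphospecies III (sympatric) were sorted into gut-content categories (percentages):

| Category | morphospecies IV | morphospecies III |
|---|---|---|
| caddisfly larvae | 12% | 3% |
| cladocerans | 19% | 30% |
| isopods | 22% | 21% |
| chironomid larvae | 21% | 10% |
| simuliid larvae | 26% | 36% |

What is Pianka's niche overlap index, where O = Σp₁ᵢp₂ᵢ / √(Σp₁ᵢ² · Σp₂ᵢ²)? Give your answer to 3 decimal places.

0.921

Convert percentages to proportions (divide by 100).
Σ p₁ᵢp₂ᵢ = 0.0036 + 0.0570 + 0.0462 + 0.0210 + 0.0936 = 0.2214
Σp_1ᵢ² = 0.12² + 0.19² + 0.22² + 0.21² + 0.26² = 0.0144 + 0.0361 + 0.0484 + 0.0441 + 0.0676 = 0.2106
Σp_2ᵢ² = 0.03² + 0.30² + 0.21² + 0.10² + 0.36² = 0.0009 + 0.0900 + 0.0441 + 0.0100 + 0.1296 = 0.2746
O = 0.2214 / √(0.2106 × 0.2746) = 0.2214 / 0.240480 = 0.92066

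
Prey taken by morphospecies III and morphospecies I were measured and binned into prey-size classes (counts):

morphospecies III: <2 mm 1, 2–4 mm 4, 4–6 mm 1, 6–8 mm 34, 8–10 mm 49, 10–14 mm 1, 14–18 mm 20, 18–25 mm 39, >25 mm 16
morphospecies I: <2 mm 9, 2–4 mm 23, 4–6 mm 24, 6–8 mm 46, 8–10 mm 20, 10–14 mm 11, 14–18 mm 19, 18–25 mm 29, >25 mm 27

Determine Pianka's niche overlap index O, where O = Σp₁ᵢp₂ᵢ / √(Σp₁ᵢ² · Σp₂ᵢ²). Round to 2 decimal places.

0.80

Proportions for morphospecies III (n=165): 1/165=0.0061, 4/165=0.0242, 1/165=0.0061, 34/165=0.2061, 49/165=0.2970, 1/165=0.0061, 20/165=0.1212, 39/165=0.2364, 16/165=0.0970
Proportions for morphospecies I (n=208): 9/208=0.0433, 23/208=0.1106, 24/208=0.1154, 46/208=0.2212, 20/208=0.0962, 11/208=0.0529, 19/208=0.0913, 29/208=0.1394, 27/208=0.1298
Σ p₁ᵢp₂ᵢ = 0.000264 + 0.002677 + 0.000704 + 0.045589 + 0.028571 + 0.000323 + 0.011066 + 0.032954 + 0.012591 = 0.134739
Σp_1ᵢ² = 0.0061² + 0.0242² + 0.0061² + 0.2061² + 0.2970² + 0.0061² + 0.1212² + 0.2364² + 0.0970² = 0.000037 + 0.000586 + 0.000037 + 0.042477 + 0.088209 + 0.000037 + 0.014689 + 0.055885 + 0.009409 = 0.211366
Σp_2ᵢ² = 0.0433² + 0.1106² + 0.1154² + 0.2212² + 0.0962² + 0.0529² + 0.0913² + 0.1394² + 0.1298² = 0.001875 + 0.012232 + 0.013317 + 0.048929 + 0.009254 + 0.002798 + 0.008336 + 0.019432 + 0.016848 = 0.133021
O = 0.134739 / √(0.211366 × 0.133021) = 0.134739 / 0.1676786 = 0.8036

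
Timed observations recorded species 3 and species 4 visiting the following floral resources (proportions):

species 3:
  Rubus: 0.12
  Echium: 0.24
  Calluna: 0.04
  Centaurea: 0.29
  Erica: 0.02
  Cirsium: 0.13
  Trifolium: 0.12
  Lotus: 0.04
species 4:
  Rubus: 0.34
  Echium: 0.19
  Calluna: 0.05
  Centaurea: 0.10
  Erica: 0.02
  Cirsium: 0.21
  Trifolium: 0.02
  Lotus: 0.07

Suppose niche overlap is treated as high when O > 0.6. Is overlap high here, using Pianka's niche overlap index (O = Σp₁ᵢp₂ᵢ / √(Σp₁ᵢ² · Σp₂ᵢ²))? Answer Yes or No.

Yes

Σ p₁ᵢp₂ᵢ = 0.0408 + 0.0456 + 0.0020 + 0.0290 + 0.0004 + 0.0273 + 0.0024 + 0.0028 = 0.1503
Σp_1ᵢ² = 0.12² + 0.24² + 0.04² + 0.29² + 0.02² + 0.13² + 0.12² + 0.04² = 0.0144 + 0.0576 + 0.0016 + 0.0841 + 0.0004 + 0.0169 + 0.0144 + 0.0016 = 0.1910
Σp_2ᵢ² = 0.34² + 0.19² + 0.05² + 0.10² + 0.02² + 0.21² + 0.02² + 0.07² = 0.1156 + 0.0361 + 0.0025 + 0.0100 + 0.0004 + 0.0441 + 0.0004 + 0.0049 = 0.2140
O = 0.1503 / √(0.1910 × 0.2140) = 0.1503 / 0.20217 = 0.7434
O = 0.7434 > 0.6 → Yes.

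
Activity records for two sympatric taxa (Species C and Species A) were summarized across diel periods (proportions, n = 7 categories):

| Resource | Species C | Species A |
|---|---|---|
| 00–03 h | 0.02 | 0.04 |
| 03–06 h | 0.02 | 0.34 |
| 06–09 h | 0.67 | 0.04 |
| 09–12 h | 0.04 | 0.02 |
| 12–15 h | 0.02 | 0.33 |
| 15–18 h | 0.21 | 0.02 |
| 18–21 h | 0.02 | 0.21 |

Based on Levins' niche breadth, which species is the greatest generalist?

Species A

Σp_Cᵢ² = 0.02² + 0.02² + 0.67² + 0.04² + 0.02² + 0.21² + 0.02² = 0.0004 + 0.0004 + 0.4489 + 0.0016 + 0.0004 + 0.0441 + 0.0004 = 0.4962
B_C = 1 / 0.4962 = 2.0153
Σp_Aᵢ² = 0.04² + 0.34² + 0.04² + 0.02² + 0.33² + 0.02² + 0.21² = 0.0016 + 0.1156 + 0.0016 + 0.0004 + 0.1089 + 0.0004 + 0.0441 = 0.2726
B_A = 1 / 0.2726 = 3.6684
Highest B → broadest niche (most generalist): Species A (B = 3.67).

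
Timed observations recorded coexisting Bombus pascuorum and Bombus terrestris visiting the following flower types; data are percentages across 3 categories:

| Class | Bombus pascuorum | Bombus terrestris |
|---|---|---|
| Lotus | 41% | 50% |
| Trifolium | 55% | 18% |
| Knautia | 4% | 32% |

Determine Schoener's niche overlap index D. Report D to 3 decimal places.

Convert percentages to proportions (divide by 100).
Σ|p₁ᵢ − p₂ᵢ| = 0.09 + 0.37 + 0.28 = 0.74
D = 1 − ½ × 0.74 = 1 − 0.370 = 0.63000

0.630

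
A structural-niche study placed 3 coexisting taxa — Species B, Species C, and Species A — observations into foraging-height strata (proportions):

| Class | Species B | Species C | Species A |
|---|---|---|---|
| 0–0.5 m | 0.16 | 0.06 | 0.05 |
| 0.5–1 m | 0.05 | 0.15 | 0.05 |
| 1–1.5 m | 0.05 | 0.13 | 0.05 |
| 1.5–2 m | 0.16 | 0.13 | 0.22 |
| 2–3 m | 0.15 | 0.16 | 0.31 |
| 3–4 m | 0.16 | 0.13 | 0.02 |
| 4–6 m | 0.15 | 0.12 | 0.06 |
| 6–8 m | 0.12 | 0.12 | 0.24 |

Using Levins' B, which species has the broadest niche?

Species C

Σp_Bᵢ² = 0.16² + 0.05² + 0.05² + 0.16² + 0.15² + 0.16² + 0.15² + 0.12² = 0.0256 + 0.0025 + 0.0025 + 0.0256 + 0.0225 + 0.0256 + 0.0225 + 0.0144 = 0.1412
B_B = 1 / 0.1412 = 7.0822
Σp_Cᵢ² = 0.06² + 0.15² + 0.13² + 0.13² + 0.16² + 0.13² + 0.12² + 0.12² = 0.0036 + 0.0225 + 0.0169 + 0.0169 + 0.0256 + 0.0169 + 0.0144 + 0.0144 = 0.1312
B_C = 1 / 0.1312 = 7.6220
Σp_Aᵢ² = 0.05² + 0.05² + 0.05² + 0.22² + 0.31² + 0.02² + 0.06² + 0.24² = 0.0025 + 0.0025 + 0.0025 + 0.0484 + 0.0961 + 0.0004 + 0.0036 + 0.0576 = 0.2136
B_A = 1 / 0.2136 = 4.6816
Highest B → broadest niche (most generalist): Species C (B = 7.62).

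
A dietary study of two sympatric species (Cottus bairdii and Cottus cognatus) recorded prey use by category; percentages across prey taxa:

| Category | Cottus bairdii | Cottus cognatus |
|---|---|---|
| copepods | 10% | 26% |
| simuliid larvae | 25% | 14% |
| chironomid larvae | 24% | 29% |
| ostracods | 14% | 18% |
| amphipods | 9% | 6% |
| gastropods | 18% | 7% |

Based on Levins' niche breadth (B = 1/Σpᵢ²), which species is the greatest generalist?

Cottus bairdii

Convert percentages to proportions (divide by 100).
Σp_bairᵢ² = 0.10² + 0.25² + 0.24² + 0.14² + 0.09² + 0.18² = 0.0100 + 0.0625 + 0.0576 + 0.0196 + 0.0081 + 0.0324 = 0.1902
B_bair = 1 / 0.1902 = 5.2576
Σp_cognᵢ² = 0.26² + 0.14² + 0.29² + 0.18² + 0.06² + 0.07² = 0.0676 + 0.0196 + 0.0841 + 0.0324 + 0.0036 + 0.0049 = 0.2122
B_cogn = 1 / 0.2122 = 4.7125
Highest B → broadest niche (most generalist): Cottus bairdii (B = 5.26).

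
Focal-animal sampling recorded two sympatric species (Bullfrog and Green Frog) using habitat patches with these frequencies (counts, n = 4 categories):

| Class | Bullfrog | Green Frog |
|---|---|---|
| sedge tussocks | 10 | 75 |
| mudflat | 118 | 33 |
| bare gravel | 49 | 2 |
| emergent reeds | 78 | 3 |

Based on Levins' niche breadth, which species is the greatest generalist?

Proportions for Bullfrog (n=255): 10/255=0.0392, 118/255=0.4627, 49/255=0.1922, 78/255=0.3059
Proportions for Green Frog (n=113): 75/113=0.6637, 33/113=0.2920, 2/113=0.0177, 3/113=0.0265
Σp_Bullᵢ² = 0.0392² + 0.4627² + 0.1922² + 0.3059² = 0.001537 + 0.214091 + 0.036941 + 0.093575 = 0.346144
B_Bull = 1 / 0.346144 = 2.8890
Σp_Frogᵢ² = 0.6637² + 0.2920² + 0.0177² + 0.0265² = 0.440498 + 0.085264 + 0.000313 + 0.000702 = 0.526777
B_Frog = 1 / 0.526777 = 1.8983
Highest B → broadest niche (most generalist): Bullfrog (B = 2.89).

Bullfrog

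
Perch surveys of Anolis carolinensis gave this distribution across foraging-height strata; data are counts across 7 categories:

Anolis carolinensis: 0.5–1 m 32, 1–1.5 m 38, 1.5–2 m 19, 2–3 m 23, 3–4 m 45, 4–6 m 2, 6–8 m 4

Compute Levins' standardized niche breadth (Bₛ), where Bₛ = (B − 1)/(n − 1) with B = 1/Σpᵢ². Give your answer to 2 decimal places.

0.65

Proportions for Anolis carolinensis (n=163): 32/163=0.1963, 38/163=0.2331, 19/163=0.1166, 23/163=0.1411, 45/163=0.2761, 2/163=0.0123, 4/163=0.0245
Σpᵢ² = 0.1963² + 0.2331² + 0.1166² + 0.1411² + 0.2761² + 0.0123² + 0.0245² = 0.038534 + 0.054336 + 0.013596 + 0.019909 + 0.076231 + 0.000151 + 0.000600 = 0.203357
B = 1 / 0.203357 = 4.9175
Bₛ = (B − 1)/(n − 1) = (4.9175 − 1)/(7 − 1) = 3.9175/6 = 0.6529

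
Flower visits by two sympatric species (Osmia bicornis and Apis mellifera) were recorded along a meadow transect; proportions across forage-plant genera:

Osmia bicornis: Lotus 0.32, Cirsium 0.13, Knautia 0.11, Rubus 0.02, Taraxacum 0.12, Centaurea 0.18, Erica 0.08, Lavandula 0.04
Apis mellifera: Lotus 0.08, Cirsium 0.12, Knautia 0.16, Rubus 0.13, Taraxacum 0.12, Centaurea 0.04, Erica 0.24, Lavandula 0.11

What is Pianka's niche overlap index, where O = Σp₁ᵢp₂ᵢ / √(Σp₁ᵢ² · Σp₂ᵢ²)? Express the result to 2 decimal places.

Σ p₁ᵢp₂ᵢ = 0.0256 + 0.0156 + 0.0176 + 0.0026 + 0.0144 + 0.0072 + 0.0192 + 0.0044 = 0.1066
Σp_1ᵢ² = 0.32² + 0.13² + 0.11² + 0.02² + 0.12² + 0.18² + 0.08² + 0.04² = 0.1024 + 0.0169 + 0.0121 + 0.0004 + 0.0144 + 0.0324 + 0.0064 + 0.0016 = 0.1866
Σp_2ᵢ² = 0.08² + 0.12² + 0.16² + 0.13² + 0.12² + 0.04² + 0.24² + 0.11² = 0.0064 + 0.0144 + 0.0256 + 0.0169 + 0.0144 + 0.0016 + 0.0576 + 0.0121 = 0.1490
O = 0.1066 / √(0.1866 × 0.1490) = 0.1066 / 0.16674 = 0.6393

0.64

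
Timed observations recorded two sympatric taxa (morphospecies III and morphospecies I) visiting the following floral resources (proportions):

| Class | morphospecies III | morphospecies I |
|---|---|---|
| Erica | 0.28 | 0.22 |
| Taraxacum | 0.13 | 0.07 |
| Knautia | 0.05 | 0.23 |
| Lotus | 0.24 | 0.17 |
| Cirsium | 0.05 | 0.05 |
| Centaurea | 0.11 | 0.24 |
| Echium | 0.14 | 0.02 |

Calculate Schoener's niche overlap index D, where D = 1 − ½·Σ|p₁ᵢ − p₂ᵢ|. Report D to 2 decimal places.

Σ|p₁ᵢ − p₂ᵢ| = 0.06 + 0.06 + 0.18 + 0.07 + 0.00 + 0.13 + 0.12 = 0.62
D = 1 − ½ × 0.62 = 1 − 0.310 = 0.6900

0.69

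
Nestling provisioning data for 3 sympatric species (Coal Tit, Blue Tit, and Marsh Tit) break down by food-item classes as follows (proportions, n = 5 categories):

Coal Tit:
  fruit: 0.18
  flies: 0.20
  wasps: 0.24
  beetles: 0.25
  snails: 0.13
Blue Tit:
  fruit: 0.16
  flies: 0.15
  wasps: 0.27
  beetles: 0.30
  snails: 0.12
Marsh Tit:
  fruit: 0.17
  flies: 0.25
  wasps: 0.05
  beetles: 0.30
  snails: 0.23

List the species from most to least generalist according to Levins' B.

Coal Tit > Blue Tit > Marsh Tit

Σp_Coalᵢ² = 0.18² + 0.20² + 0.24² + 0.25² + 0.13² = 0.0324 + 0.0400 + 0.0576 + 0.0625 + 0.0169 = 0.2094
B_Coal = 1 / 0.2094 = 4.7755
Σp_Blueᵢ² = 0.16² + 0.15² + 0.27² + 0.30² + 0.12² = 0.0256 + 0.0225 + 0.0729 + 0.0900 + 0.0144 = 0.2254
B_Blue = 1 / 0.2254 = 4.4366
Σp_Marsᵢ² = 0.17² + 0.25² + 0.05² + 0.30² + 0.23² = 0.0289 + 0.0625 + 0.0025 + 0.0900 + 0.0529 = 0.2368
B_Mars = 1 / 0.2368 = 4.2230
Ranking by B (broadest → narrowest): Coal Tit (4.78) > Blue Tit (4.44) > Marsh Tit (4.22)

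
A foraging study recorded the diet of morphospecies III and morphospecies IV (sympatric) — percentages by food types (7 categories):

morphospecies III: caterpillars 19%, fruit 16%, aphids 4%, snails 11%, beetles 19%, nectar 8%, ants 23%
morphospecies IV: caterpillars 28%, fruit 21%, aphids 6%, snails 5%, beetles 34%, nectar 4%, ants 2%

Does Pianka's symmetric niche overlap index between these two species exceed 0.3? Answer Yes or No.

Yes

Convert percentages to proportions (divide by 100).
Σ p₁ᵢp₂ᵢ = 0.0532 + 0.0336 + 0.0024 + 0.0055 + 0.0646 + 0.0032 + 0.0046 = 0.1671
Σp_1ᵢ² = 0.19² + 0.16² + 0.04² + 0.11² + 0.19² + 0.08² + 0.23² = 0.0361 + 0.0256 + 0.0016 + 0.0121 + 0.0361 + 0.0064 + 0.0529 = 0.1708
Σp_2ᵢ² = 0.28² + 0.21² + 0.06² + 0.05² + 0.34² + 0.04² + 0.02² = 0.0784 + 0.0441 + 0.0036 + 0.0025 + 0.1156 + 0.0016 + 0.0004 = 0.2462
O = 0.1671 / √(0.1708 × 0.2462) = 0.1671 / 0.20506 = 0.8149
O = 0.8149 > 0.3 → Yes.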